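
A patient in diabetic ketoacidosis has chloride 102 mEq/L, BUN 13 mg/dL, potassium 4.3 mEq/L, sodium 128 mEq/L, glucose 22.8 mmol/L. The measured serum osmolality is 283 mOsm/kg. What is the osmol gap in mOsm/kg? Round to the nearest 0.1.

-0.4 mOsm/kg

Calculated osmolality = 2·Na + glucose + BUN/2.8
= 2·128 + 22.8 + 13/2.8
= 256 + 22.80 + 4.64
= 283.44 mOsm/kg ≈ 283.4 mOsm/kg
Osmolar gap = measured − calculated = 283 − 283.4 = -0.4 mOsm/kg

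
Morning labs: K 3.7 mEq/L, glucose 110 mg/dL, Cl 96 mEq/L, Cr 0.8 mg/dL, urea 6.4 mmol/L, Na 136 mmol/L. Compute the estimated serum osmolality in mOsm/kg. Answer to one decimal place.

Calculated osmolality = 2·Na + glucose/18 + urea
= 2·136 + 110/18 + 6.4
= 272 + 6.11 + 6.40
= 284.51 mOsm/kg

284.5 mOsm/kg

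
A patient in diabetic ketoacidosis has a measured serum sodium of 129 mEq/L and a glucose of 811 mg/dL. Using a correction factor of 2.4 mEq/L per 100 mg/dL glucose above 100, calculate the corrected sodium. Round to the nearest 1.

Corrected Na = measured Na + 2.4 · (glucose − 100)/100
= 129 + 2.4 · (811 − 100)/100
= 129 + 17.1
= 146.1 mEq/L

146 mEq/L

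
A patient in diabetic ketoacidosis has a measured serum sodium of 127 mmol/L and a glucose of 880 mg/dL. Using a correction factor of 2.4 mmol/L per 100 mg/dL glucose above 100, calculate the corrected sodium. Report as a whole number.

Corrected Na = measured Na + 2.4 · (glucose − 100)/100
= 127 + 2.4 · (880 − 100)/100
= 127 + 18.7
= 145.7 mmol/L

146 mmol/L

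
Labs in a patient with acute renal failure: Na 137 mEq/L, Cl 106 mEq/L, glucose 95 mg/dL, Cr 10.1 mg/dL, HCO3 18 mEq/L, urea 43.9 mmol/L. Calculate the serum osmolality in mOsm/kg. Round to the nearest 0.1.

Calculated osmolality = 2·Na + glucose/18 + urea
= 2·137 + 95/18 + 43.9
= 274 + 5.28 + 43.90
= 323.18 mOsm/kg

323.2 mOsm/kg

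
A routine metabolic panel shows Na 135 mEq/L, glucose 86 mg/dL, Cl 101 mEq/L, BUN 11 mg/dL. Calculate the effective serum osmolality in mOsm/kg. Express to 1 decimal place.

274.8 mOsm/kg

Effective osmolality excludes urea (freely permeant across cell membranes):
2·Na + glucose/18
= 2·135 + 86/18
= 270 + 4.78
= 274.78 mOsm/kg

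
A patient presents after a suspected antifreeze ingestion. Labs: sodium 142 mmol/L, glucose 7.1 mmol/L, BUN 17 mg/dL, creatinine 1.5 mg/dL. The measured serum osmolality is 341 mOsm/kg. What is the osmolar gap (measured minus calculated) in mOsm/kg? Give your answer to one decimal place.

Calculated osmolality = 2·Na + glucose + BUN/2.8
= 2·142 + 7.1 + 17/2.8
= 284 + 7.10 + 6.07
= 297.17 mOsm/kg ≈ 297.2 mOsm/kg
Osmolar gap = measured − calculated = 341 − 297.2 = 43.8 mOsm/kg

43.8 mOsm/kg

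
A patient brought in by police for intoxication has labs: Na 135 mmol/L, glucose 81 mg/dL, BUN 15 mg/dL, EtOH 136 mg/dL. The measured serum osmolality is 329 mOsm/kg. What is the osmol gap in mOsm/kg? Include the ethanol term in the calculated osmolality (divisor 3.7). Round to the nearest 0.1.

Calculated osmolality = 2·Na + glucose/18 + BUN/2.8 + ethanol/3.7
= 2·135 + 81/18 + 15/2.8 + 136/3.7
= 270 + 4.50 + 5.36 + 36.76
= 316.62 mOsm/kg ≈ 316.6 mOsm/kg
Osmolar gap = measured − calculated = 329 − 316.6 = 12.4 mOsm/kg

12.4 mOsm/kg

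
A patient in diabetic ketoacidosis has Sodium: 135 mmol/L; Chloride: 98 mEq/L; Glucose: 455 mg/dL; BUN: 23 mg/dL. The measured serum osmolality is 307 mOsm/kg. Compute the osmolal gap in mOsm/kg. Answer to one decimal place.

3.5 mOsm/kg

Calculated osmolality = 2·Na + glucose/18 + BUN/2.8
= 2·135 + 455/18 + 23/2.8
= 270 + 25.28 + 8.21
= 303.49 mOsm/kg ≈ 303.5 mOsm/kg
Osmolar gap = measured − calculated = 307 − 303.5 = 3.5 mOsm/kg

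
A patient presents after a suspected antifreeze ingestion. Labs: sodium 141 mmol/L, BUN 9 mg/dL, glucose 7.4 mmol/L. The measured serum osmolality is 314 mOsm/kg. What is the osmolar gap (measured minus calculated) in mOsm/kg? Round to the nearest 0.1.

Calculated osmolality = 2·Na + glucose + BUN/2.8
= 2·141 + 7.4 + 9/2.8
= 282 + 7.40 + 3.21
= 292.61 mOsm/kg ≈ 292.6 mOsm/kg
Osmolar gap = measured − calculated = 314 − 292.6 = 21.4 mOsm/kg

21.4 mOsm/kg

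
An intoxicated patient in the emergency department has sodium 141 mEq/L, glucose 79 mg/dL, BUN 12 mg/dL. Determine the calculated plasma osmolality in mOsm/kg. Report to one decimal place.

Calculated osmolality = 2·Na + glucose/18 + BUN/2.8
= 2·141 + 79/18 + 12/2.8
= 282 + 4.39 + 4.29
= 290.68 mOsm/kg

290.7 mOsm/kg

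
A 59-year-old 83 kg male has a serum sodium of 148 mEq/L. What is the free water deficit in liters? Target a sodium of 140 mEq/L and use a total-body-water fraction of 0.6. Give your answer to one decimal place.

TBW = 0.6 · 83 = 49.8 L
Free water deficit = TBW · (Na/140 − 1)
= 49.8 · (148/140 − 1)
= 49.8 · 0.0571
= 2.84 L

2.8 L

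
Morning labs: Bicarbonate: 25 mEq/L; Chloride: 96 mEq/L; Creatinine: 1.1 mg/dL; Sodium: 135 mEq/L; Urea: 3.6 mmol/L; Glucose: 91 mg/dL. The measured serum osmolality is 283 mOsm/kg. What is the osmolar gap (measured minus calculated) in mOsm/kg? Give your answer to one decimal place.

Calculated osmolality = 2·Na + glucose/18 + urea
= 2·135 + 91/18 + 3.6
= 270 + 5.06 + 3.60
= 278.66 mOsm/kg ≈ 278.7 mOsm/kg
Osmolar gap = measured − calculated = 283 − 278.7 = 4.3 mOsm/kg

4.3 mOsm/kg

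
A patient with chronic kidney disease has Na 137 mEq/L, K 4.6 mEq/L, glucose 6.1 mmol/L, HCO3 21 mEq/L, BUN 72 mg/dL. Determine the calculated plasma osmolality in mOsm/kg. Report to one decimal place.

Calculated osmolality = 2·Na + glucose + BUN/2.8
= 2·137 + 6.1 + 72/2.8
= 274 + 6.10 + 25.71
= 305.81 mOsm/kg

305.8 mOsm/kg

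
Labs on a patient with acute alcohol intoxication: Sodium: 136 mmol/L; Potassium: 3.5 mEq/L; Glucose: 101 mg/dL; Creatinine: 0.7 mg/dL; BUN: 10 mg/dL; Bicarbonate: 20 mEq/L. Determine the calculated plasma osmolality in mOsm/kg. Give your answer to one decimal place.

Calculated osmolality = 2·Na + glucose/18 + BUN/2.8
= 2·136 + 101/18 + 10/2.8
= 272 + 5.61 + 3.57
= 281.18 mOsm/kg

281.2 mOsm/kg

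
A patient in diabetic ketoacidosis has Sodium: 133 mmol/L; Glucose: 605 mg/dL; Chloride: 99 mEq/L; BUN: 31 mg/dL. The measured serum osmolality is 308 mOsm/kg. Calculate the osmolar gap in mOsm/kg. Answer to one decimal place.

Calculated osmolality = 2·Na + glucose/18 + BUN/2.8
= 2·133 + 605/18 + 31/2.8
= 266 + 33.61 + 11.07
= 310.68 mOsm/kg ≈ 310.7 mOsm/kg
Osmolar gap = measured − calculated = 308 − 310.7 = -2.7 mOsm/kg

-2.7 mOsm/kg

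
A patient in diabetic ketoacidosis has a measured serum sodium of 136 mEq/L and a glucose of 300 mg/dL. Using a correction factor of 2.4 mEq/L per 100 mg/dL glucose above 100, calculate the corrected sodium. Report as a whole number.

Corrected Na = measured Na + 2.4 · (glucose − 100)/100
= 136 + 2.4 · (300 − 100)/100
= 136 + 4.8
= 140.8 mEq/L

141 mEq/L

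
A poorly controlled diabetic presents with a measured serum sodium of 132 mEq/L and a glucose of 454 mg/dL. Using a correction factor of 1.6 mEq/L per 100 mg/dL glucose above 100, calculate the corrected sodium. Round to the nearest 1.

Corrected Na = measured Na + 1.6 · (glucose − 100)/100
= 132 + 1.6 · (454 − 100)/100
= 132 + 5.7
= 137.7 mEq/L

138 mEq/L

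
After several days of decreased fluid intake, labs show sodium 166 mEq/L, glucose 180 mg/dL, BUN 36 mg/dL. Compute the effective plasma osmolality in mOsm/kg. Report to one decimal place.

342.0 mOsm/kg

Effective osmolality excludes urea (freely permeant across cell membranes):
2·Na + glucose/18
= 2·166 + 180/18
= 332 + 10
= 342 mOsm/kg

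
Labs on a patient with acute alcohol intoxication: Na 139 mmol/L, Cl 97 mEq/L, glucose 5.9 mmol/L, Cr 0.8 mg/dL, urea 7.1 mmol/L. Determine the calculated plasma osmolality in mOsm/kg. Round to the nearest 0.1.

291.0 mOsm/kg

Calculated osmolality = 2·Na + glucose + urea
= 2·139 + 5.9 + 7.1
= 278 + 5.90 + 7.10
= 291 mOsm/kg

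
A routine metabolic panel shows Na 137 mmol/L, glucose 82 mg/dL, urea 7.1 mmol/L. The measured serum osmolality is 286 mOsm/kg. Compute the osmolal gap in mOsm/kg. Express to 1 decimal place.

0.3 mOsm/kg

Calculated osmolality = 2·Na + glucose/18 + urea
= 2·137 + 82/18 + 7.1
= 274 + 4.56 + 7.10
= 285.66 mOsm/kg ≈ 285.7 mOsm/kg
Osmolar gap = measured − calculated = 286 − 285.7 = 0.3 mOsm/kg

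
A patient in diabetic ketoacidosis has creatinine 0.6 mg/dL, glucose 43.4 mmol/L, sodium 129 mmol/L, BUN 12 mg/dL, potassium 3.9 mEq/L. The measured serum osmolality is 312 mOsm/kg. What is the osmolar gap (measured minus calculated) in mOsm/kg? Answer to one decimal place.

Calculated osmolality = 2·Na + glucose + BUN/2.8
= 2·129 + 43.4 + 12/2.8
= 258 + 43.40 + 4.29
= 305.69 mOsm/kg ≈ 305.7 mOsm/kg
Osmolar gap = measured − calculated = 312 − 305.7 = 6.3 mOsm/kg

6.3 mOsm/kg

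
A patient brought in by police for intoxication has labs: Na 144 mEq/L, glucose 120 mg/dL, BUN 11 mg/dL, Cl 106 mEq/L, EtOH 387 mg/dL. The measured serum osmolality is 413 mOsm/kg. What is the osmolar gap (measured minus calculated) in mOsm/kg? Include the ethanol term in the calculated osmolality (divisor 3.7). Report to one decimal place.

9.8 mOsm/kg

Calculated osmolality = 2·Na + glucose/18 + BUN/2.8 + ethanol/3.7
= 2·144 + 120/18 + 11/2.8 + 387/3.7
= 288 + 6.67 + 3.93 + 104.59
= 403.19 mOsm/kg ≈ 403.2 mOsm/kg
Osmolar gap = measured − calculated = 413 − 403.2 = 9.8 mOsm/kg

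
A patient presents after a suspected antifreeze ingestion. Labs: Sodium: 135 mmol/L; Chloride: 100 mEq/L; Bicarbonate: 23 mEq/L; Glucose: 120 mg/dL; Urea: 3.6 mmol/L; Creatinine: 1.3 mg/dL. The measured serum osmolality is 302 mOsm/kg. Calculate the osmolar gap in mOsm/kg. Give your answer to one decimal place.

21.7 mOsm/kg

Calculated osmolality = 2·Na + glucose/18 + urea
= 2·135 + 120/18 + 3.6
= 270 + 6.67 + 3.60
= 280.27 mOsm/kg ≈ 280.3 mOsm/kg
Osmolar gap = measured − calculated = 302 − 280.3 = 21.7 mOsm/kg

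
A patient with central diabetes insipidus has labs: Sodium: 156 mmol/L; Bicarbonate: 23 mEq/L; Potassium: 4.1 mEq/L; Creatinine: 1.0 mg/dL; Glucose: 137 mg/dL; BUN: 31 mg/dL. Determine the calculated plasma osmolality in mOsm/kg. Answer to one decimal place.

330.7 mOsm/kg

Calculated osmolality = 2·Na + glucose/18 + BUN/2.8
= 2·156 + 137/18 + 31/2.8
= 312 + 7.61 + 11.07
= 330.68 mOsm/kg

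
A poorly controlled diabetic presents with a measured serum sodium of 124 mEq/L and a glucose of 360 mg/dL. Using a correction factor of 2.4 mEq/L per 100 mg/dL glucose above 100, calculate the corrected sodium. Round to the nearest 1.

Corrected Na = measured Na + 2.4 · (glucose − 100)/100
= 124 + 2.4 · (360 − 100)/100
= 124 + 6.2
= 130.2 mEq/L

130 mEq/L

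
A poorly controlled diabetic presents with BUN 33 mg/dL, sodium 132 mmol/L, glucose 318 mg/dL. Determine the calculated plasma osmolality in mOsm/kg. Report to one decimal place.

Calculated osmolality = 2·Na + glucose/18 + BUN/2.8
= 2·132 + 318/18 + 33/2.8
= 264 + 17.67 + 11.79
= 293.46 mOsm/kg

293.5 mOsm/kg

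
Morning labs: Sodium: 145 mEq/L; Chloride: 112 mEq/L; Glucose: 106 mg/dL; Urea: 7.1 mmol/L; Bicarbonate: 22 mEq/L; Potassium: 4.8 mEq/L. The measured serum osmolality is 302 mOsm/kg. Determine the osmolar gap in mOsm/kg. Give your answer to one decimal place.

-1.0 mOsm/kg

Calculated osmolality = 2·Na + glucose/18 + urea
= 2·145 + 106/18 + 7.1
= 290 + 5.89 + 7.10
= 302.99 mOsm/kg ≈ 303.0 mOsm/kg
Osmolar gap = measured − calculated = 302 − 303.0 = -1.0 mOsm/kg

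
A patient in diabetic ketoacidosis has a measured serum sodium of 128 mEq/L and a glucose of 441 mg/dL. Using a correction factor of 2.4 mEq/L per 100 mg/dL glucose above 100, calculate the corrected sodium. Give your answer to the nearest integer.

136 mEq/L

Corrected Na = measured Na + 2.4 · (glucose − 100)/100
= 128 + 2.4 · (441 − 100)/100
= 128 + 8.2
= 136.2 mEq/L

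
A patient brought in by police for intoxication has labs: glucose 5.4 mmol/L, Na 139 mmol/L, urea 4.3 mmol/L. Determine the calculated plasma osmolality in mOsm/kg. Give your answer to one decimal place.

Calculated osmolality = 2·Na + glucose + urea
= 2·139 + 5.4 + 4.3
= 278 + 5.40 + 4.30
= 287.7 mOsm/kg

287.7 mOsm/kg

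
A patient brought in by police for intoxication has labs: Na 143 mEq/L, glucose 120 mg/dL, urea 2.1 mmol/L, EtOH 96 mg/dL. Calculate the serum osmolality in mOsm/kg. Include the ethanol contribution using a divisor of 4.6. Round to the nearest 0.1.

315.6 mOsm/kg

Calculated osmolality = 2·Na + glucose/18 + urea + ethanol/4.6
= 2·143 + 120/18 + 2.1 + 96/4.6
= 286 + 6.67 + 2.10 + 20.87
= 315.64 mOsm/kg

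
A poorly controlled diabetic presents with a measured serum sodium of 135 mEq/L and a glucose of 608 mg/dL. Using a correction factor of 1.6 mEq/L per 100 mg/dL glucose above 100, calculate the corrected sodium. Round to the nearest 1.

143 mEq/L

Corrected Na = measured Na + 1.6 · (glucose − 100)/100
= 135 + 1.6 · (608 − 100)/100
= 135 + 8.1
= 143.1 mEq/L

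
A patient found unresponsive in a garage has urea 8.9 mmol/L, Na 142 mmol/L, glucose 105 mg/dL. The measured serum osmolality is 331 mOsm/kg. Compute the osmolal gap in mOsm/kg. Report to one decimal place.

Calculated osmolality = 2·Na + glucose/18 + urea
= 2·142 + 105/18 + 8.9
= 284 + 5.83 + 8.90
= 298.73 mOsm/kg ≈ 298.7 mOsm/kg
Osmolar gap = measured − calculated = 331 − 298.7 = 32.3 mOsm/kg

32.3 mOsm/kg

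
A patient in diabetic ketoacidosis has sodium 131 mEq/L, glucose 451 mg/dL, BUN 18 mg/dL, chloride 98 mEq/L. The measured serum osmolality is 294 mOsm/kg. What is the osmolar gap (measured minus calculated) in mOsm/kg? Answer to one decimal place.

0.5 mOsm/kg

Calculated osmolality = 2·Na + glucose/18 + BUN/2.8
= 2·131 + 451/18 + 18/2.8
= 262 + 25.06 + 6.43
= 293.49 mOsm/kg ≈ 293.5 mOsm/kg
Osmolar gap = measured − calculated = 294 − 293.5 = 0.5 mOsm/kg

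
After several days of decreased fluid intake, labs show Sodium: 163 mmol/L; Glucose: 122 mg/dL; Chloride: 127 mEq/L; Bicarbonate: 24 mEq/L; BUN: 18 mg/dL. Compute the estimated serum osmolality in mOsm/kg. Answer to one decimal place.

339.2 mOsm/kg

Calculated osmolality = 2·Na + glucose/18 + BUN/2.8
= 2·163 + 122/18 + 18/2.8
= 326 + 6.78 + 6.43
= 339.21 mOsm/kg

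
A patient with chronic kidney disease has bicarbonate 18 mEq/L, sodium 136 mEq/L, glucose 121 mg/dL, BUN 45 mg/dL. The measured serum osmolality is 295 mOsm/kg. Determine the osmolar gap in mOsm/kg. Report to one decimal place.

0.2 mOsm/kg

Calculated osmolality = 2·Na + glucose/18 + BUN/2.8
= 2·136 + 121/18 + 45/2.8
= 272 + 6.72 + 16.07
= 294.79 mOsm/kg ≈ 294.8 mOsm/kg
Osmolar gap = measured − calculated = 295 − 294.8 = 0.2 mOsm/kg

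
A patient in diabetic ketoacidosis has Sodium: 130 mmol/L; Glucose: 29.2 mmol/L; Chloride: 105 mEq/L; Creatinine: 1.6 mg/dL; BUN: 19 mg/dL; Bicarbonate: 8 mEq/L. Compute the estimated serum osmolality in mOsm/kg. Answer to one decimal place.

296.0 mOsm/kg

Calculated osmolality = 2·Na + glucose + BUN/2.8
= 2·130 + 29.2 + 19/2.8
= 260 + 29.20 + 6.79
= 295.99 mOsm/kg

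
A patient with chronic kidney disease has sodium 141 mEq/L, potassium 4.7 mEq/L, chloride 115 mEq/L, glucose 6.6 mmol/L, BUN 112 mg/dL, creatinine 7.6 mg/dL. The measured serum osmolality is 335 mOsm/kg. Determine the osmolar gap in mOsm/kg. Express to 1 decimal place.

Calculated osmolality = 2·Na + glucose + BUN/2.8
= 2·141 + 6.6 + 112/2.8
= 282 + 6.60 + 40
= 328.6 mOsm/kg ≈ 328.6 mOsm/kg
Osmolar gap = measured − calculated = 335 − 328.6 = 6.4 mOsm/kg

6.4 mOsm/kg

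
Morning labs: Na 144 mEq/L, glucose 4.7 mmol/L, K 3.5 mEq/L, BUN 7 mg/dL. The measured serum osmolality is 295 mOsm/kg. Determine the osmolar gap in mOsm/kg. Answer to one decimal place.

Calculated osmolality = 2·Na + glucose + BUN/2.8
= 2·144 + 4.7 + 7/2.8
= 288 + 4.70 + 2.50
= 295.2 mOsm/kg ≈ 295.2 mOsm/kg
Osmolar gap = measured − calculated = 295 − 295.2 = -0.2 mOsm/kg

-0.2 mOsm/kg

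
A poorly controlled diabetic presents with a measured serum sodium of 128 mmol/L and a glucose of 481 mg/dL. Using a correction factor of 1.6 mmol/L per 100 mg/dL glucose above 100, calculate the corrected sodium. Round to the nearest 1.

Corrected Na = measured Na + 1.6 · (glucose − 100)/100
= 128 + 1.6 · (481 − 100)/100
= 128 + 6.1
= 134.1 mmol/L

134 mmol/L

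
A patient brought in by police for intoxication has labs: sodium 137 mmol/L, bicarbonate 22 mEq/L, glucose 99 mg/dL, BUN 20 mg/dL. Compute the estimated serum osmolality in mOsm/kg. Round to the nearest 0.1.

286.6 mOsm/kg

Calculated osmolality = 2·Na + glucose/18 + BUN/2.8
= 2·137 + 99/18 + 20/2.8
= 274 + 5.50 + 7.14
= 286.64 mOsm/kg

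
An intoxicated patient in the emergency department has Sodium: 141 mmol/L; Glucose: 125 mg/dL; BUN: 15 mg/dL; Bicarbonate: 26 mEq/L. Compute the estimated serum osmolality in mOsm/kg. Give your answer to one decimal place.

294.3 mOsm/kg

Calculated osmolality = 2·Na + glucose/18 + BUN/2.8
= 2·141 + 125/18 + 15/2.8
= 282 + 6.94 + 5.36
= 294.3 mOsm/kg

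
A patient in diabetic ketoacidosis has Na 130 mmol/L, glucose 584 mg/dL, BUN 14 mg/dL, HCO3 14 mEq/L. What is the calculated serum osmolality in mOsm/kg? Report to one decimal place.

Calculated osmolality = 2·Na + glucose/18 + BUN/2.8
= 2·130 + 584/18 + 14/2.8
= 260 + 32.44 + 5
= 297.44 mOsm/kg

297.4 mOsm/kg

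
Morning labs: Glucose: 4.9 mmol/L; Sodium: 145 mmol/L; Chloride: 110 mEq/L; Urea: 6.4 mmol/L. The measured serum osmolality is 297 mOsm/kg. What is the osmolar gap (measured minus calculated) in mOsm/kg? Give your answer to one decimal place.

Calculated osmolality = 2·Na + glucose + urea
= 2·145 + 4.9 + 6.4
= 290 + 4.90 + 6.40
= 301.3 mOsm/kg ≈ 301.3 mOsm/kg
Osmolar gap = measured − calculated = 297 − 301.3 = -4.3 mOsm/kg

-4.3 mOsm/kg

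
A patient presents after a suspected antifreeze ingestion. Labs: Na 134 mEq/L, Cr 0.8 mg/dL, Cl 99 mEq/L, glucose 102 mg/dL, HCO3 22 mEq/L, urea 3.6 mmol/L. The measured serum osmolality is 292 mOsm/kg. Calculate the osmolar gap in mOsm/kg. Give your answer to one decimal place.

14.7 mOsm/kg

Calculated osmolality = 2·Na + glucose/18 + urea
= 2·134 + 102/18 + 3.6
= 268 + 5.67 + 3.60
= 277.27 mOsm/kg ≈ 277.3 mOsm/kg
Osmolar gap = measured − calculated = 292 − 277.3 = 14.7 mOsm/kg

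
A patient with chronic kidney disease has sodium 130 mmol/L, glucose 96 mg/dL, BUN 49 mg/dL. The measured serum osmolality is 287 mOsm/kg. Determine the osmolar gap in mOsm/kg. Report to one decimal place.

4.2 mOsm/kg

Calculated osmolality = 2·Na + glucose/18 + BUN/2.8
= 2·130 + 96/18 + 49/2.8
= 260 + 5.33 + 17.50
= 282.83 mOsm/kg ≈ 282.8 mOsm/kg
Osmolar gap = measured − calculated = 287 − 282.8 = 4.2 mOsm/kg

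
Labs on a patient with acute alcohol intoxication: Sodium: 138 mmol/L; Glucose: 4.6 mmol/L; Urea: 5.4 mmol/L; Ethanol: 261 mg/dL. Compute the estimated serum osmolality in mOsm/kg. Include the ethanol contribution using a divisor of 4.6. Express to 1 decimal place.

Calculated osmolality = 2·Na + glucose + urea + ethanol/4.6
= 2·138 + 4.6 + 5.4 + 261/4.6
= 276 + 4.60 + 5.40 + 56.74
= 342.74 mOsm/kg

342.7 mOsm/kg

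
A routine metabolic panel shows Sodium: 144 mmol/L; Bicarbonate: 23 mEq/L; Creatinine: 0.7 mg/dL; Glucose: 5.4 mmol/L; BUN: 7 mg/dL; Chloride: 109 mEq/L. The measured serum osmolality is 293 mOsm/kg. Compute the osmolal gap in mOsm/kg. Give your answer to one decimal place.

-2.9 mOsm/kg

Calculated osmolality = 2·Na + glucose + BUN/2.8
= 2·144 + 5.4 + 7/2.8
= 288 + 5.40 + 2.50
= 295.9 mOsm/kg ≈ 295.9 mOsm/kg
Osmolar gap = measured − calculated = 293 − 295.9 = -2.9 mOsm/kg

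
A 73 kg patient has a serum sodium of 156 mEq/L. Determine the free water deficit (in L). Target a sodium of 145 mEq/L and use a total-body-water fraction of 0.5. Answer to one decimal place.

2.8 L

TBW = 0.5 · 73 = 36.5 L
Free water deficit = TBW · (Na/145 − 1)
= 36.5 · (156/145 − 1)
= 36.5 · 0.0759
= 2.77 L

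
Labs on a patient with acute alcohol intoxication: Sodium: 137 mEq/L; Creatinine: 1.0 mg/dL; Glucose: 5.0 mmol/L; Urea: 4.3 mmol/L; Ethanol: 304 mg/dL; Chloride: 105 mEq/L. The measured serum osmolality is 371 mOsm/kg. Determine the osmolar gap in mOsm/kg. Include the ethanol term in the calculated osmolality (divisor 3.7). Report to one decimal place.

Calculated osmolality = 2·Na + glucose + urea + ethanol/3.7
= 2·137 + 5 + 4.3 + 304/3.7
= 274 + 5 + 4.30 + 82.16
= 365.46 mOsm/kg ≈ 365.5 mOsm/kg
Osmolar gap = measured − calculated = 371 − 365.5 = 5.5 mOsm/kg

5.5 mOsm/kg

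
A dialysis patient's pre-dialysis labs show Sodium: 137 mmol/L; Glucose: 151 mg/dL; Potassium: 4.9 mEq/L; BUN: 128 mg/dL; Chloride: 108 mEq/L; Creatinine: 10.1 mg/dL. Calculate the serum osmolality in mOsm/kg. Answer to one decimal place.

328.1 mOsm/kg

Calculated osmolality = 2·Na + glucose/18 + BUN/2.8
= 2·137 + 151/18 + 128/2.8
= 274 + 8.39 + 45.71
= 328.1 mOsm/kg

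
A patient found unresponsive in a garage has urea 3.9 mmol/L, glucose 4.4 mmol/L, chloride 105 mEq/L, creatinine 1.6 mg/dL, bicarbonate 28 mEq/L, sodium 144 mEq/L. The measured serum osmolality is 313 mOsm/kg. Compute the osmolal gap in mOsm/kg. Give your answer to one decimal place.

16.7 mOsm/kg

Calculated osmolality = 2·Na + glucose + urea
= 2·144 + 4.4 + 3.9
= 288 + 4.40 + 3.90
= 296.3 mOsm/kg ≈ 296.3 mOsm/kg
Osmolar gap = measured − calculated = 313 − 296.3 = 16.7 mOsm/kg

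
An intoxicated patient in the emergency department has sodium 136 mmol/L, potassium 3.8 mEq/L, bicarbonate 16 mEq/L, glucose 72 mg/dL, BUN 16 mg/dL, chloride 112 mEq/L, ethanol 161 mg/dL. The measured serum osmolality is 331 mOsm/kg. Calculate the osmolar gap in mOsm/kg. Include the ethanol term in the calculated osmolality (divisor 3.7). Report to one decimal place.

Calculated osmolality = 2·Na + glucose/18 + BUN/2.8 + ethanol/3.7
= 2·136 + 72/18 + 16/2.8 + 161/3.7
= 272 + 4 + 5.71 + 43.51
= 325.22 mOsm/kg ≈ 325.2 mOsm/kg
Osmolar gap = measured − calculated = 331 − 325.2 = 5.8 mOsm/kg

5.8 mOsm/kg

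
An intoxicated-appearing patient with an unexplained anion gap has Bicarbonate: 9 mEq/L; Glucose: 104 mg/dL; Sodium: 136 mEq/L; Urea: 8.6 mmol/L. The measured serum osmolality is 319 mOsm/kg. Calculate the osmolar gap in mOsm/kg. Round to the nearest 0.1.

32.6 mOsm/kg

Calculated osmolality = 2·Na + glucose/18 + urea
= 2·136 + 104/18 + 8.6
= 272 + 5.78 + 8.60
= 286.38 mOsm/kg ≈ 286.4 mOsm/kg
Osmolar gap = measured − calculated = 319 − 286.4 = 32.6 mOsm/kg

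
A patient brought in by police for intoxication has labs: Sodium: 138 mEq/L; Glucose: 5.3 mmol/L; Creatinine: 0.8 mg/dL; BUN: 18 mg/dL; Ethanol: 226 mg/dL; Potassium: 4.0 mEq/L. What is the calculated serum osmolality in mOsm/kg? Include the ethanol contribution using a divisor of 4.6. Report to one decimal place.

336.9 mOsm/kg

Calculated osmolality = 2·Na + glucose + BUN/2.8 + ethanol/4.6
= 2·138 + 5.3 + 18/2.8 + 226/4.6
= 276 + 5.30 + 6.43 + 49.13
= 336.86 mOsm/kg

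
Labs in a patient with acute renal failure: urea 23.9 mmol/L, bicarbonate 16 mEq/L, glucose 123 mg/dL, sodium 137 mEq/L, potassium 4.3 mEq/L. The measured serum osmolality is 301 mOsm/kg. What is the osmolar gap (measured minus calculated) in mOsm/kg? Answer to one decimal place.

-3.7 mOsm/kg

Calculated osmolality = 2·Na + glucose/18 + urea
= 2·137 + 123/18 + 23.9
= 274 + 6.83 + 23.90
= 304.73 mOsm/kg ≈ 304.7 mOsm/kg
Osmolar gap = measured − calculated = 301 − 304.7 = -3.7 mOsm/kg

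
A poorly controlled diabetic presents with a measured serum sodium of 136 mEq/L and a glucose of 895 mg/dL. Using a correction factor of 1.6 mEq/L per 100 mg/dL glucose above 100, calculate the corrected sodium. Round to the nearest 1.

149 mEq/L

Corrected Na = measured Na + 1.6 · (glucose − 100)/100
= 136 + 1.6 · (895 − 100)/100
= 136 + 12.7
= 148.7 mEq/L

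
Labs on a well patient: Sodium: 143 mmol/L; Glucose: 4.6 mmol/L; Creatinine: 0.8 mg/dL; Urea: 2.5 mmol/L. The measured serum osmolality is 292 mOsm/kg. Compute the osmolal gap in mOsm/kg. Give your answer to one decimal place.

Calculated osmolality = 2·Na + glucose + urea
= 2·143 + 4.6 + 2.5
= 286 + 4.60 + 2.50
= 293.1 mOsm/kg ≈ 293.1 mOsm/kg
Osmolar gap = measured − calculated = 292 − 293.1 = -1.1 mOsm/kg

-1.1 mOsm/kg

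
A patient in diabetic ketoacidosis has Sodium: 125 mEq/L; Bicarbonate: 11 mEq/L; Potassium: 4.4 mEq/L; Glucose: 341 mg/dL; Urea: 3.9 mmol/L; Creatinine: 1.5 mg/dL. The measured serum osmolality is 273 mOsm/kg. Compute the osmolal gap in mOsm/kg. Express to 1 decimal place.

0.2 mOsm/kg

Calculated osmolality = 2·Na + glucose/18 + urea
= 2·125 + 341/18 + 3.9
= 250 + 18.94 + 3.90
= 272.84 mOsm/kg ≈ 272.8 mOsm/kg
Osmolar gap = measured − calculated = 273 − 272.8 = 0.2 mOsm/kg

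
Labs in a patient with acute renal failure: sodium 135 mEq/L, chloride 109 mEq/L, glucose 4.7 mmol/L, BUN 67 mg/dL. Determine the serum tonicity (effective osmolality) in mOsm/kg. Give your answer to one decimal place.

Effective osmolality excludes urea (freely permeant across cell membranes):
2·Na + glucose
= 2·135 + 4.7
= 270 + 4.7
= 274.7 mOsm/kg

274.7 mOsm/kg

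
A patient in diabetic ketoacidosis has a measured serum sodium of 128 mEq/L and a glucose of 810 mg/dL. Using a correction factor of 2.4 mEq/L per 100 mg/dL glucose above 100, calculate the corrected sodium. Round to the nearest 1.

145 mEq/L

Corrected Na = measured Na + 2.4 · (glucose − 100)/100
= 128 + 2.4 · (810 − 100)/100
= 128 + 17
= 145 mEq/L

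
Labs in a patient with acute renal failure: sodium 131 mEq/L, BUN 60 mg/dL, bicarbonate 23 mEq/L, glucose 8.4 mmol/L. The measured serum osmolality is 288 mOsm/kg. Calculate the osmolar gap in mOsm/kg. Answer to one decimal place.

Calculated osmolality = 2·Na + glucose + BUN/2.8
= 2·131 + 8.4 + 60/2.8
= 262 + 8.40 + 21.43
= 291.83 mOsm/kg ≈ 291.8 mOsm/kg
Osmolar gap = measured − calculated = 288 − 291.8 = -3.8 mOsm/kg

-3.8 mOsm/kg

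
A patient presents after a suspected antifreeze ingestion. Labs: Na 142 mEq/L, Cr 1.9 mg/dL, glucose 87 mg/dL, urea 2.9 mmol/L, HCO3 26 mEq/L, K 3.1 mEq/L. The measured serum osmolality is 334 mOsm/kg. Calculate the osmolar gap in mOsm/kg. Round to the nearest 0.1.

Calculated osmolality = 2·Na + glucose/18 + urea
= 2·142 + 87/18 + 2.9
= 284 + 4.83 + 2.90
= 291.73 mOsm/kg ≈ 291.7 mOsm/kg
Osmolar gap = measured − calculated = 334 − 291.7 = 42.3 mOsm/kg

42.3 mOsm/kg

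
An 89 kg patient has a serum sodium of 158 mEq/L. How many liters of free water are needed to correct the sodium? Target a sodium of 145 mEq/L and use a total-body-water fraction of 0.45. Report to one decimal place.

3.6 L

TBW = 0.45 · 89 = 40.05 L
Free water deficit = TBW · (Na/145 − 1)
= 40.05 · (158/145 − 1)
= 40.05 · 0.0897
= 3.59 L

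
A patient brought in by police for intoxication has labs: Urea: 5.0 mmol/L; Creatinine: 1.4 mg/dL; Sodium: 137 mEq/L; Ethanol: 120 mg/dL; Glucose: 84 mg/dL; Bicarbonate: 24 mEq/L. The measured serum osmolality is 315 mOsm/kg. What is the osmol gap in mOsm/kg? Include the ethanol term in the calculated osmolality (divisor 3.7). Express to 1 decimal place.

-1.1 mOsm/kg

Calculated osmolality = 2·Na + glucose/18 + urea + ethanol/3.7
= 2·137 + 84/18 + 5 + 120/3.7
= 274 + 4.67 + 5 + 32.43
= 316.1 mOsm/kg ≈ 316.1 mOsm/kg
Osmolar gap = measured − calculated = 315 − 316.1 = -1.1 mOsm/kg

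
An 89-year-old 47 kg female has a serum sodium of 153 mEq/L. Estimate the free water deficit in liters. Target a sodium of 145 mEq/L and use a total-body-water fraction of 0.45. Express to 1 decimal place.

1.2 L

TBW = 0.45 · 47 = 21.15 L
Free water deficit = TBW · (Na/145 − 1)
= 21.15 · (153/145 − 1)
= 21.15 · 0.0552
= 1.17 L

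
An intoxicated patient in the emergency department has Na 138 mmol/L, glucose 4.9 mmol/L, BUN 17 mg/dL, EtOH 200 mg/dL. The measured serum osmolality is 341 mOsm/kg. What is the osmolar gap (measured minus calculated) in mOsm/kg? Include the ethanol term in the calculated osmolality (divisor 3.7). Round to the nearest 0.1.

0.0 mOsm/kg

Calculated osmolality = 2·Na + glucose + BUN/2.8 + ethanol/3.7
= 2·138 + 4.9 + 17/2.8 + 200/3.7
= 276 + 4.90 + 6.07 + 54.05
= 341.02 mOsm/kg ≈ 341.0 mOsm/kg
Osmolar gap = measured − calculated = 341 − 341.0 = 0.0 mOsm/kg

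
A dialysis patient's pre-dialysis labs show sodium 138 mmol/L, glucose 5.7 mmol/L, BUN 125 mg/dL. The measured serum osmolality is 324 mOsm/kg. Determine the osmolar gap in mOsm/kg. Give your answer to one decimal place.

Calculated osmolality = 2·Na + glucose + BUN/2.8
= 2·138 + 5.7 + 125/2.8
= 276 + 5.70 + 44.64
= 326.34 mOsm/kg ≈ 326.3 mOsm/kg
Osmolar gap = measured − calculated = 324 − 326.3 = -2.3 mOsm/kg

-2.3 mOsm/kg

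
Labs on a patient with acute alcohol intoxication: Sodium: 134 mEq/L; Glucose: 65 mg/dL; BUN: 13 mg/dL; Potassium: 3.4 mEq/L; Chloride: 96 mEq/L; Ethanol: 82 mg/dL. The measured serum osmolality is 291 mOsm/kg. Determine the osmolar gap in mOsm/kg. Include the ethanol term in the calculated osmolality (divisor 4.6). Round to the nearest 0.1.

Calculated osmolality = 2·Na + glucose/18 + BUN/2.8 + ethanol/4.6
= 2·134 + 65/18 + 13/2.8 + 82/4.6
= 268 + 3.61 + 4.64 + 17.83
= 294.08 mOsm/kg ≈ 294.1 mOsm/kg
Osmolar gap = measured − calculated = 291 − 294.1 = -3.1 mOsm/kg

-3.1 mOsm/kg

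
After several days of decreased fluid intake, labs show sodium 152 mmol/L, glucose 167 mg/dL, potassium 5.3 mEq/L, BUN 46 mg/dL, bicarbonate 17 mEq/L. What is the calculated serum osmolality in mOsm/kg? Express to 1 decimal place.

329.7 mOsm/kg

Calculated osmolality = 2·Na + glucose/18 + BUN/2.8
= 2·152 + 167/18 + 46/2.8
= 304 + 9.28 + 16.43
= 329.71 mOsm/kg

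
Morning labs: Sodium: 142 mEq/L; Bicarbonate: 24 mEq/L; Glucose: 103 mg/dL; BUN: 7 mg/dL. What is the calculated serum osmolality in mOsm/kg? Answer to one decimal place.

Calculated osmolality = 2·Na + glucose/18 + BUN/2.8
= 2·142 + 103/18 + 7/2.8
= 284 + 5.72 + 2.50
= 292.22 mOsm/kg

292.2 mOsm/kg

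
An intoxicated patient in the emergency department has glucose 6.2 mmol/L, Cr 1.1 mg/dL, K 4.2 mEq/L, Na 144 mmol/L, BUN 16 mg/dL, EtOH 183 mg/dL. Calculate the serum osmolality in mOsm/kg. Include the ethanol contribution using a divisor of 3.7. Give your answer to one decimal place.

349.4 mOsm/kg

Calculated osmolality = 2·Na + glucose + BUN/2.8 + ethanol/3.7
= 2·144 + 6.2 + 16/2.8 + 183/3.7
= 288 + 6.20 + 5.71 + 49.46
= 349.37 mOsm/kg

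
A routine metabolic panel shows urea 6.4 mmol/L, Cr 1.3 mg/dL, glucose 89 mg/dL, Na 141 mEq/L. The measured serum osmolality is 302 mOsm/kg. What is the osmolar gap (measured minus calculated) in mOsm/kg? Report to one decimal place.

Calculated osmolality = 2·Na + glucose/18 + urea
= 2·141 + 89/18 + 6.4
= 282 + 4.94 + 6.40
= 293.34 mOsm/kg ≈ 293.3 mOsm/kg
Osmolar gap = measured − calculated = 302 − 293.3 = 8.7 mOsm/kg

8.7 mOsm/kg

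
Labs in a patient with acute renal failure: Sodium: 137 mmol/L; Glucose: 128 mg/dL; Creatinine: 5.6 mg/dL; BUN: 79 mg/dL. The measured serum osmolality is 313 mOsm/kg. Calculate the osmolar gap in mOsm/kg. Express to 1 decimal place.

Calculated osmolality = 2·Na + glucose/18 + BUN/2.8
= 2·137 + 128/18 + 79/2.8
= 274 + 7.11 + 28.21
= 309.32 mOsm/kg ≈ 309.3 mOsm/kg
Osmolar gap = measured − calculated = 313 − 309.3 = 3.7 mOsm/kg

3.7 mOsm/kg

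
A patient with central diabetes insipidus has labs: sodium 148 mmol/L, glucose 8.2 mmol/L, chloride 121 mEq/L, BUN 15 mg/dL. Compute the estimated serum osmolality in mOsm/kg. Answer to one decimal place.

309.6 mOsm/kg

Calculated osmolality = 2·Na + glucose + BUN/2.8
= 2·148 + 8.2 + 15/2.8
= 296 + 8.20 + 5.36
= 309.56 mOsm/kg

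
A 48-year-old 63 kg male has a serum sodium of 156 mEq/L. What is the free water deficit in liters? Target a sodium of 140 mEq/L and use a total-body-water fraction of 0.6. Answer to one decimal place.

TBW = 0.6 · 63 = 37.8 L
Free water deficit = TBW · (Na/140 − 1)
= 37.8 · (156/140 − 1)
= 37.8 · 0.1143
= 4.32 L

4.3 L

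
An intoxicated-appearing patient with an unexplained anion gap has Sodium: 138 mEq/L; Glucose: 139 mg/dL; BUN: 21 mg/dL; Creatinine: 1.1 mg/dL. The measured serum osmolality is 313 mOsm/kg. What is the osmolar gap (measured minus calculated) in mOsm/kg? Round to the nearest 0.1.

Calculated osmolality = 2·Na + glucose/18 + BUN/2.8
= 2·138 + 139/18 + 21/2.8
= 276 + 7.72 + 7.50
= 291.22 mOsm/kg ≈ 291.2 mOsm/kg
Osmolar gap = measured − calculated = 313 − 291.2 = 21.8 mOsm/kg

21.8 mOsm/kg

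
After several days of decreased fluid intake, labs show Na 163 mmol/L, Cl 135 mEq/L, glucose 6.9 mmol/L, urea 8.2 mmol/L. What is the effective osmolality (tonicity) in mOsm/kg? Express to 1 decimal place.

Effective osmolality excludes urea (freely permeant across cell membranes):
2·Na + glucose
= 2·163 + 6.9
= 326 + 6.9
= 332.9 mOsm/kg

332.9 mOsm/kg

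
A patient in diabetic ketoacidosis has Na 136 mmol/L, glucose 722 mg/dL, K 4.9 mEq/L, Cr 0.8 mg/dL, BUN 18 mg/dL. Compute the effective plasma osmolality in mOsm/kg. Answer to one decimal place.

Effective osmolality excludes urea (freely permeant across cell membranes):
2·Na + glucose/18
= 2·136 + 722/18
= 272 + 40.11
= 312.11 mOsm/kg

312.1 mOsm/kg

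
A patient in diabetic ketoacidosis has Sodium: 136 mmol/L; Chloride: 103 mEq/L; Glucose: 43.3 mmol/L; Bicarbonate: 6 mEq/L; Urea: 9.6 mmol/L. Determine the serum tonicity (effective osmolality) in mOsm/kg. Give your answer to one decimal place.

Effective osmolality excludes urea (freely permeant across cell membranes):
2·Na + glucose
= 2·136 + 43.3
= 272 + 43.3
= 315.3 mOsm/kg

315.3 mOsm/kg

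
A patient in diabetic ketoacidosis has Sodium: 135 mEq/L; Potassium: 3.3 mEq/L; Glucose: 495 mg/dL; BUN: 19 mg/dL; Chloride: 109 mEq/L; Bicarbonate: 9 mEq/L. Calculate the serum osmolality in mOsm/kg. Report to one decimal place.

Calculated osmolality = 2·Na + glucose/18 + BUN/2.8
= 2·135 + 495/18 + 19/2.8
= 270 + 27.50 + 6.79
= 304.29 mOsm/kg

304.3 mOsm/kg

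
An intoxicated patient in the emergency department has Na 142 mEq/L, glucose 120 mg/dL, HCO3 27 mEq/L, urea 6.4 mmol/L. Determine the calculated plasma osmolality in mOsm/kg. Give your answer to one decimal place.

297.1 mOsm/kg

Calculated osmolality = 2·Na + glucose/18 + urea
= 2·142 + 120/18 + 6.4
= 284 + 6.67 + 6.40
= 297.07 mOsm/kg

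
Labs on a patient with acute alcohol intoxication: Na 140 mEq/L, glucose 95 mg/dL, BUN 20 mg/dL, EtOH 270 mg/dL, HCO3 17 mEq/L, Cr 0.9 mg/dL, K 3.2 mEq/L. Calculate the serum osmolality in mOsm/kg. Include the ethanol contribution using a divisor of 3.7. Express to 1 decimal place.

Calculated osmolality = 2·Na + glucose/18 + BUN/2.8 + ethanol/3.7
= 2·140 + 95/18 + 20/2.8 + 270/3.7
= 280 + 5.28 + 7.14 + 72.97
= 365.39 mOsm/kg

365.4 mOsm/kg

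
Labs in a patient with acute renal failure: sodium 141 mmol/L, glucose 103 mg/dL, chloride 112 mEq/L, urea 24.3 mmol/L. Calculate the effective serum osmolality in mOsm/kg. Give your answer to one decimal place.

287.7 mOsm/kg

Effective osmolality excludes urea (freely permeant across cell membranes):
2·Na + glucose/18
= 2·141 + 103/18
= 282 + 5.72
= 287.72 mOsm/kg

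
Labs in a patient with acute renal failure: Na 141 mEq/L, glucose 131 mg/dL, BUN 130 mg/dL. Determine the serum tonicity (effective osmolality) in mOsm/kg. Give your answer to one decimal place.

289.3 mOsm/kg

Effective osmolality excludes urea (freely permeant across cell membranes):
2·Na + glucose/18
= 2·141 + 131/18
= 282 + 7.28
= 289.28 mOsm/kg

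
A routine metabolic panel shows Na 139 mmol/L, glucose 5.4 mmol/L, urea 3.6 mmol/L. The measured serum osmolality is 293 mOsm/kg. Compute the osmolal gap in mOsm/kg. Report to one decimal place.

6.0 mOsm/kg

Calculated osmolality = 2·Na + glucose + urea
= 2·139 + 5.4 + 3.6
= 278 + 5.40 + 3.60
= 287 mOsm/kg ≈ 287.0 mOsm/kg
Osmolar gap = measured − calculated = 293 − 287.0 = 6.0 mOsm/kg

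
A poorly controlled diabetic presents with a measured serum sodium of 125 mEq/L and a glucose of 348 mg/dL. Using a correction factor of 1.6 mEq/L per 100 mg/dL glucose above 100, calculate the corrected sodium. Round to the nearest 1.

Corrected Na = measured Na + 1.6 · (glucose − 100)/100
= 125 + 1.6 · (348 − 100)/100
= 125 + 4
= 129 mEq/L

129 mEq/L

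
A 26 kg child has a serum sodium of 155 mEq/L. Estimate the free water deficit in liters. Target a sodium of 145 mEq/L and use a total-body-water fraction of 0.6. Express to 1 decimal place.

1.1 L

TBW = 0.6 · 26 = 15.6 L
Free water deficit = TBW · (Na/145 − 1)
= 15.6 · (155/145 − 1)
= 15.6 · 0.069
= 1.08 L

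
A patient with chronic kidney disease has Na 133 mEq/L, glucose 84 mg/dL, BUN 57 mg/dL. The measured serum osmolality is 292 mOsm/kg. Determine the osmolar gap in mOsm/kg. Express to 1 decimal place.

1.0 mOsm/kg

Calculated osmolality = 2·Na + glucose/18 + BUN/2.8
= 2·133 + 84/18 + 57/2.8
= 266 + 4.67 + 20.36
= 291.03 mOsm/kg ≈ 291.0 mOsm/kg
Osmolar gap = measured − calculated = 292 − 291.0 = 1.0 mOsm/kg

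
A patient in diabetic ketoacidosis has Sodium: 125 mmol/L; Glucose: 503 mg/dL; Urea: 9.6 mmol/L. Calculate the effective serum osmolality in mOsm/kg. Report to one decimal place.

Effective osmolality excludes urea (freely permeant across cell membranes):
2·Na + glucose/18
= 2·125 + 503/18
= 250 + 27.94
= 277.94 mOsm/kg

277.9 mOsm/kg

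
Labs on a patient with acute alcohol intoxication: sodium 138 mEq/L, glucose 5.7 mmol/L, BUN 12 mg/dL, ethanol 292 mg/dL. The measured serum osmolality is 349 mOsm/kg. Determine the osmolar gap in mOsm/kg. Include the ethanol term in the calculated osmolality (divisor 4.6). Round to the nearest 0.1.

Calculated osmolality = 2·Na + glucose + BUN/2.8 + ethanol/4.6
= 2·138 + 5.7 + 12/2.8 + 292/4.6
= 276 + 5.70 + 4.29 + 63.48
= 349.47 mOsm/kg ≈ 349.5 mOsm/kg
Osmolar gap = measured − calculated = 349 − 349.5 = -0.5 mOsm/kg

-0.5 mOsm/kg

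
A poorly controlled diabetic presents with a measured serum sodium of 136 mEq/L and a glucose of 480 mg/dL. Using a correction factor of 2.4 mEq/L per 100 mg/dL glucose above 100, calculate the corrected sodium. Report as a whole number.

Corrected Na = measured Na + 2.4 · (glucose − 100)/100
= 136 + 2.4 · (480 − 100)/100
= 136 + 9.1
= 145.1 mEq/L

145 mEq/L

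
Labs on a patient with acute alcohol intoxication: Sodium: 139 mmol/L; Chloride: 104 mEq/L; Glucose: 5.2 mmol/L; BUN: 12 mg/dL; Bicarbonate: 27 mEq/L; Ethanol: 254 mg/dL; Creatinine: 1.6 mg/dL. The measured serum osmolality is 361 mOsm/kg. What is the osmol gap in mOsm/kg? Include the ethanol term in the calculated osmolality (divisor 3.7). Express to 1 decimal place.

Calculated osmolality = 2·Na + glucose + BUN/2.8 + ethanol/3.7
= 2·139 + 5.2 + 12/2.8 + 254/3.7
= 278 + 5.20 + 4.29 + 68.65
= 356.14 mOsm/kg ≈ 356.1 mOsm/kg
Osmolar gap = measured − calculated = 361 − 356.1 = 4.9 mOsm/kg

4.9 mOsm/kg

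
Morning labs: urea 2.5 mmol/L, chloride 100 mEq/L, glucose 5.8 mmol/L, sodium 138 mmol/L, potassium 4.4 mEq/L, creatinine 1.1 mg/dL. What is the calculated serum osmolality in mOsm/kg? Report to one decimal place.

Calculated osmolality = 2·Na + glucose + urea
= 2·138 + 5.8 + 2.5
= 276 + 5.80 + 2.50
= 284.3 mOsm/kg

284.3 mOsm/kg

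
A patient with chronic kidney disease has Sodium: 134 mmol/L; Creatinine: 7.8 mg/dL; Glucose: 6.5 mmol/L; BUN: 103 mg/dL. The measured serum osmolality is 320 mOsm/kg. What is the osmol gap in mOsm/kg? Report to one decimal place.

Calculated osmolality = 2·Na + glucose + BUN/2.8
= 2·134 + 6.5 + 103/2.8
= 268 + 6.50 + 36.79
= 311.29 mOsm/kg ≈ 311.3 mOsm/kg
Osmolar gap = measured − calculated = 320 − 311.3 = 8.7 mOsm/kg

8.7 mOsm/kg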